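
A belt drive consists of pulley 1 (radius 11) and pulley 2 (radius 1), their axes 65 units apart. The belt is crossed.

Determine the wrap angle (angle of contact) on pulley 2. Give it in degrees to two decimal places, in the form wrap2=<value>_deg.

wrap2=201.28_deg

crossed belt: β = asin((r1+r2)/C) = asin(12/65) = 10.6387°
wrap1 = wrap2 = π + 2β = 201.2774°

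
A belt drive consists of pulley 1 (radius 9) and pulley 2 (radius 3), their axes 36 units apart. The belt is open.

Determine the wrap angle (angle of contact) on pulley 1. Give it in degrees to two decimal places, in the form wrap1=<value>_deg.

wrap1=199.19_deg

open belt: β = asin((r2−r1)/C) = asin(-6/36) = -9.5941°
wrap1 = π − 2β = 199.1881°
wrap2 = π + 2β = 160.8119°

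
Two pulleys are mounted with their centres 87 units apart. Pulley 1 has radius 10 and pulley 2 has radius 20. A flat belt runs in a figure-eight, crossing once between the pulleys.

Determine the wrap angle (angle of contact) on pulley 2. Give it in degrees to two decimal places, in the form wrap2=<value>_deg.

wrap2=220.34_deg

crossed belt: β = asin((r1+r2)/C) = asin(30/87) = 20.1713°
wrap1 = wrap2 = π + 2β = 220.3425°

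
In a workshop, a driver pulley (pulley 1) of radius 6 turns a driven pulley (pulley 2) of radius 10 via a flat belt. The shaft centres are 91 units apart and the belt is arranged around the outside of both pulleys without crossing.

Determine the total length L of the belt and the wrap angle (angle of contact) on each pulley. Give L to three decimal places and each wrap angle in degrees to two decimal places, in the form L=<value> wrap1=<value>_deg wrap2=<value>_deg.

L=232.441 wrap1=174.96_deg wrap2=185.04_deg

open belt: β = asin((r2−r1)/C) = asin(4/91) = 2.5193°
wrap1 = π − 2β = 174.9614°
wrap2 = π + 2β = 185.0386°
tangent length = C·cosβ = 90.9120
L = r1·wrap1 + r2·wrap2 + 2·C·cosβ = 6·3.0537 + 10·3.2295 + 2·90.9120 = 232.4413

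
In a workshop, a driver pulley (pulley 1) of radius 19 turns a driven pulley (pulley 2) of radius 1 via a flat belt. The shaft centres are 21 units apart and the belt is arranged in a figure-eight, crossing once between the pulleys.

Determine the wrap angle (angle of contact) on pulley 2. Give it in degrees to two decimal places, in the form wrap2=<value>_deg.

wrap2=324.49_deg

crossed belt: β = asin((r1+r2)/C) = asin(20/21) = 72.2472°
wrap1 = wrap2 = π + 2β = 324.4944°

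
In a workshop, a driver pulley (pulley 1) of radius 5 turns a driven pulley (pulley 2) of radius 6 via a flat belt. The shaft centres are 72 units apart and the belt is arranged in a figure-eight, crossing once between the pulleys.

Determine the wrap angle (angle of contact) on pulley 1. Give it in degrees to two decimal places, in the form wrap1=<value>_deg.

crossed belt: β = asin((r1+r2)/C) = asin(11/72) = 8.7879°
wrap1 = wrap2 = π + 2β = 197.5759°

wrap1=197.58_deg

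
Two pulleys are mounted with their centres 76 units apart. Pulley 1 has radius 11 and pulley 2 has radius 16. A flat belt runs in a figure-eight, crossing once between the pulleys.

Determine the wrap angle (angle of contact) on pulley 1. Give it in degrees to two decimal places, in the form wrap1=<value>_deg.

wrap1=221.62_deg

crossed belt: β = asin((r1+r2)/C) = asin(27/76) = 20.8096°
wrap1 = wrap2 = π + 2β = 221.6191°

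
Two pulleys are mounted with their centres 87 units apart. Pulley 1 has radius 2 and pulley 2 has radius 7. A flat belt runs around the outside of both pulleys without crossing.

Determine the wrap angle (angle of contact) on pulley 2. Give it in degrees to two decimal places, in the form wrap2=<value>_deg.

open belt: β = asin((r2−r1)/C) = asin(5/87) = 3.2947°
wrap1 = π − 2β = 173.4106°
wrap2 = π + 2β = 186.5894°

wrap2=186.59_deg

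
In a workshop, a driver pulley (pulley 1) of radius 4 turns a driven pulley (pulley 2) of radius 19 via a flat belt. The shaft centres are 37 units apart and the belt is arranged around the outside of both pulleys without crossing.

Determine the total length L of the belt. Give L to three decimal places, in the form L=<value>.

L=152.425

open belt: β = asin((r2−r1)/C) = asin(15/37) = 23.9165°
wrap1 = π − 2β = 132.1669°
wrap2 = π + 2β = 227.8331°
tangent length = C·cosβ = 33.8231
L = r1·wrap1 + r2·wrap2 + 2·C·cosβ = 4·2.3067 + 19·3.9764 + 2·33.8231 = 152.4254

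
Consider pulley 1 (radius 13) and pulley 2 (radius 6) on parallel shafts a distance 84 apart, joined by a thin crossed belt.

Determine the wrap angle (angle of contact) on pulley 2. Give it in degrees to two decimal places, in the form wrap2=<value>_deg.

crossed belt: β = asin((r1+r2)/C) = asin(19/84) = 13.0729°
wrap1 = wrap2 = π + 2β = 206.1458°

wrap2=206.15_deg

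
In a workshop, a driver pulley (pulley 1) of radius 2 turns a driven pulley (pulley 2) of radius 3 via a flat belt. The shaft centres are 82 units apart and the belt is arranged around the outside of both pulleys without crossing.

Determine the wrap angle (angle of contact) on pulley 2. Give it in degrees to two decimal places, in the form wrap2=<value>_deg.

open belt: β = asin((r2−r1)/C) = asin(1/82) = 0.6987°
wrap1 = π − 2β = 178.6025°
wrap2 = π + 2β = 181.3975°

wrap2=181.40_deg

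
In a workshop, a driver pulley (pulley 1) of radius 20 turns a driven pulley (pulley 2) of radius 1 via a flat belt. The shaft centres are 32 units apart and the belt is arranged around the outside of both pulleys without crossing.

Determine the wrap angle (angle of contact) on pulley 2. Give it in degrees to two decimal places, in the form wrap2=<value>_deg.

open belt: β = asin((r2−r1)/C) = asin(-19/32) = -36.4236°
wrap1 = π − 2β = 252.8471°
wrap2 = π + 2β = 107.1529°

wrap2=107.15_deg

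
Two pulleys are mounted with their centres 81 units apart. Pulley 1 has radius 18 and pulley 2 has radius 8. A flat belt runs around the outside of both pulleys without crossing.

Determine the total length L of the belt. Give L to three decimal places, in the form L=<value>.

L=244.918

open belt: β = asin((r2−r1)/C) = asin(-10/81) = -7.0916°
wrap1 = π − 2β = 194.1833°
wrap2 = π + 2β = 165.8167°
tangent length = C·cosβ = 80.3803
L = r1·wrap1 + r2·wrap2 + 2·C·cosβ = 18·3.3891 + 8·2.8940 + 2·80.3803 = 244.9176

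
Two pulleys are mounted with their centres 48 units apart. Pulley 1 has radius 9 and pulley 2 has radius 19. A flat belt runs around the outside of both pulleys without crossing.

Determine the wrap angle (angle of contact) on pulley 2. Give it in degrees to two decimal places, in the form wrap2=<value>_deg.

open belt: β = asin((r2−r1)/C) = asin(10/48) = 12.0247°
wrap1 = π − 2β = 155.9506°
wrap2 = π + 2β = 204.0494°

wrap2=204.05_deg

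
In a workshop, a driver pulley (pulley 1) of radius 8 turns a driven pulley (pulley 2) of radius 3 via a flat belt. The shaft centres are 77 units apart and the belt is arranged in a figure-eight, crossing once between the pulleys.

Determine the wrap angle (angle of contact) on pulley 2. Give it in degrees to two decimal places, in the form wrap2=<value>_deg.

crossed belt: β = asin((r1+r2)/C) = asin(11/77) = 8.2132°
wrap1 = wrap2 = π + 2β = 196.4264°

wrap2=196.43_deg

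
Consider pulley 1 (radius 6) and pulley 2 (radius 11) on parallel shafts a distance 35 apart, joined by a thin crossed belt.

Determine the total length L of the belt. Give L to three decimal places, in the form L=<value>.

L=131.839

crossed belt: β = asin((r1+r2)/C) = asin(17/35) = 29.0593°
wrap1 = wrap2 = π + 2β = 238.1186°
tangent length = C·cosβ = 30.5941
L = (r1+r2)·wrap + 2·C·cosβ = 17·4.1560 + 2·30.5941 = 131.8394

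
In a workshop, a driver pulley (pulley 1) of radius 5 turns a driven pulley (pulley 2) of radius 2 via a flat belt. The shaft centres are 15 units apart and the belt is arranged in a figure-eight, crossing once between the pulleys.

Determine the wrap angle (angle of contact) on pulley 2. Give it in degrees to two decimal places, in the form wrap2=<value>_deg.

crossed belt: β = asin((r1+r2)/C) = asin(7/15) = 27.8181°
wrap1 = wrap2 = π + 2β = 235.6363°

wrap2=235.64_deg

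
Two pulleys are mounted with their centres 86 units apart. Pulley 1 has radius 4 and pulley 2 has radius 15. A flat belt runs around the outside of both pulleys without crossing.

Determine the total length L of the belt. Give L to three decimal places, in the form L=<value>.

L=233.099

open belt: β = asin((r2−r1)/C) = asin(11/86) = 7.3487°
wrap1 = π − 2β = 165.3027°
wrap2 = π + 2β = 194.6973°
tangent length = C·cosβ = 85.2936
L = r1·wrap1 + r2·wrap2 + 2·C·cosβ = 4·2.8851 + 15·3.3981 + 2·85.2936 = 233.0992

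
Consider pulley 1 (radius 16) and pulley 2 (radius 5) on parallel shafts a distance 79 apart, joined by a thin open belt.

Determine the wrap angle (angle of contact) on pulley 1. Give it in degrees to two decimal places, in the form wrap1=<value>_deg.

open belt: β = asin((r2−r1)/C) = asin(-11/79) = -8.0039°
wrap1 = π − 2β = 196.0078°
wrap2 = π + 2β = 163.9922°

wrap1=196.01_deg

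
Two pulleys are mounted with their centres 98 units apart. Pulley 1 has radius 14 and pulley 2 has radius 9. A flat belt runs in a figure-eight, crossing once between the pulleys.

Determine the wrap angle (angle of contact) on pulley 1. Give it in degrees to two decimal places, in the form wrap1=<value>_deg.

crossed belt: β = asin((r1+r2)/C) = asin(23/98) = 13.5736°
wrap1 = wrap2 = π + 2β = 207.1472°

wrap1=207.15_deg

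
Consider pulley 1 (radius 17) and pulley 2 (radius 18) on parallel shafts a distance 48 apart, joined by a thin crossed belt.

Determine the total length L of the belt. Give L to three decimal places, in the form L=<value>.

crossed belt: β = asin((r1+r2)/C) = asin(35/48) = 46.8166°
wrap1 = wrap2 = π + 2β = 273.6332°
tangent length = C·cosβ = 32.8481
L = (r1+r2)·wrap + 2·C·cosβ = 35·4.7758 + 2·32.8481 = 232.8493

L=232.849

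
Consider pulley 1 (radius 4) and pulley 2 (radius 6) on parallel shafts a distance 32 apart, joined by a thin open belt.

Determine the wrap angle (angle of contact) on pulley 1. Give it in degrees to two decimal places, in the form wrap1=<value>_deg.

open belt: β = asin((r2−r1)/C) = asin(2/32) = 3.5833°
wrap1 = π − 2β = 172.8334°
wrap2 = π + 2β = 187.1666°

wrap1=172.83_deg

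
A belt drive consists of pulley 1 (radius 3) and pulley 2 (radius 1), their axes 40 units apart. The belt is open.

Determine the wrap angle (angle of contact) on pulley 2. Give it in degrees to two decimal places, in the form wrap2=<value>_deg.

wrap2=174.27_deg

open belt: β = asin((r2−r1)/C) = asin(-2/40) = -2.8660°
wrap1 = π − 2β = 185.7320°
wrap2 = π + 2β = 174.2680°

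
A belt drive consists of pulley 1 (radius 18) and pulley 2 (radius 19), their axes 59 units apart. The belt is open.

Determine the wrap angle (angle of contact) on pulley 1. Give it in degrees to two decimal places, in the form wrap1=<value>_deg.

wrap1=178.06_deg

open belt: β = asin((r2−r1)/C) = asin(1/59) = 0.9712°
wrap1 = π − 2β = 178.0577°
wrap2 = π + 2β = 181.9423°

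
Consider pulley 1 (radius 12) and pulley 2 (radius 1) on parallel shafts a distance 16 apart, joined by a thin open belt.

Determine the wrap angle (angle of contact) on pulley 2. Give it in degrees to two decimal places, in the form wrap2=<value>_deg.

open belt: β = asin((r2−r1)/C) = asin(-11/16) = -43.4325°
wrap1 = π − 2β = 266.8651°
wrap2 = π + 2β = 93.1349°

wrap2=93.13_deg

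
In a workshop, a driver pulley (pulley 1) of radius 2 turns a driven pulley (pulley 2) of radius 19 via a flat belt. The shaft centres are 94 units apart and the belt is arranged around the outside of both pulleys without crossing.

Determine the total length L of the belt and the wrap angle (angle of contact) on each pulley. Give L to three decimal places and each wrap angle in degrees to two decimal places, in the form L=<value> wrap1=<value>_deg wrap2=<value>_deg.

L=257.056 wrap1=159.16_deg wrap2=200.84_deg

open belt: β = asin((r2−r1)/C) = asin(17/94) = 10.4193°
wrap1 = π − 2β = 159.1613°
wrap2 = π + 2β = 200.8387°
tangent length = C·cosβ = 92.4500
L = r1·wrap1 + r2·wrap2 + 2·C·cosβ = 2·2.7779 + 19·3.5053 + 2·92.4500 = 257.0564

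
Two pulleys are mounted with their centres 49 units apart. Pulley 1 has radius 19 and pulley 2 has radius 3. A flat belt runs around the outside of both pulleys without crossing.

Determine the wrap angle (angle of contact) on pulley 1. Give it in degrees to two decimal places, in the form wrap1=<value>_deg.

wrap1=218.12_deg

open belt: β = asin((r2−r1)/C) = asin(-16/49) = -19.0583°
wrap1 = π − 2β = 218.1167°
wrap2 = π + 2β = 141.8833°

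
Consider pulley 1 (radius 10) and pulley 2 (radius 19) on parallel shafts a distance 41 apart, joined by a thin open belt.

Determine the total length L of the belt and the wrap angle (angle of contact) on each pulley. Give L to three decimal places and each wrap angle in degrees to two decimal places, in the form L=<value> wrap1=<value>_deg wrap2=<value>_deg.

open belt: β = asin((r2−r1)/C) = asin(9/41) = 12.6804°
wrap1 = π − 2β = 154.6392°
wrap2 = π + 2β = 205.3608°
tangent length = C·cosβ = 40.0000
L = r1·wrap1 + r2·wrap2 + 2·C·cosβ = 10·2.6990 + 19·3.5842 + 2·40.0000 = 175.0898

L=175.090 wrap1=154.64_deg wrap2=205.36_deg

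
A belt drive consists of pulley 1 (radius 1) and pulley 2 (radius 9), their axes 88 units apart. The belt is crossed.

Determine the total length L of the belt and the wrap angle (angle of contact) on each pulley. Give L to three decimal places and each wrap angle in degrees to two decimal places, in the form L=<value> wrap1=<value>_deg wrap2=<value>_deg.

L=208.554 wrap1=193.05_deg wrap2=193.05_deg

crossed belt: β = asin((r1+r2)/C) = asin(10/88) = 6.5250°
wrap1 = wrap2 = π + 2β = 193.0500°
tangent length = C·cosβ = 87.4300
L = (r1+r2)·wrap + 2·C·cosβ = 10·3.3694 + 2·87.4300 = 208.5535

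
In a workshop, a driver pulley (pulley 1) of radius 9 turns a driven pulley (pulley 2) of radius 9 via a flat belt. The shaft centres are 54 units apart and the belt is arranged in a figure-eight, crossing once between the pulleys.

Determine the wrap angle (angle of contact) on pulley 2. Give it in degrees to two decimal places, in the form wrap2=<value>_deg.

crossed belt: β = asin((r1+r2)/C) = asin(18/54) = 19.4712°
wrap1 = wrap2 = π + 2β = 218.9424°

wrap2=218.94_deg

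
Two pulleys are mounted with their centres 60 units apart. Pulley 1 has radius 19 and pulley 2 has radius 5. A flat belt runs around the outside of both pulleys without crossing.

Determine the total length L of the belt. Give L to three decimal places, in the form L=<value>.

open belt: β = asin((r2−r1)/C) = asin(-14/60) = -13.4934°
wrap1 = π − 2β = 206.9868°
wrap2 = π + 2β = 153.0132°
tangent length = C·cosβ = 58.3438
L = r1·wrap1 + r2·wrap2 + 2·C·cosβ = 19·3.6126 + 5·2.6706 + 2·58.3438 = 198.6800

L=198.680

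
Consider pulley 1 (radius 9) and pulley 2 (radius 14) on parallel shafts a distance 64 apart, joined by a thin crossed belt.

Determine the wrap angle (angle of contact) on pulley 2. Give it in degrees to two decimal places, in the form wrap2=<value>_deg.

wrap2=222.12_deg

crossed belt: β = asin((r1+r2)/C) = asin(23/64) = 21.0618°
wrap1 = wrap2 = π + 2β = 222.1236°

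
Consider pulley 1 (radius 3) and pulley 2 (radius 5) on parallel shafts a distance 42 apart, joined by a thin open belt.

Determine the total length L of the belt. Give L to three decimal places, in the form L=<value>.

open belt: β = asin((r2−r1)/C) = asin(2/42) = 2.7294°
wrap1 = π − 2β = 174.5412°
wrap2 = π + 2β = 185.4588°
tangent length = C·cosβ = 41.9524
L = r1·wrap1 + r2·wrap2 + 2·C·cosβ = 3·3.0463 + 5·3.2369 + 2·41.9524 = 109.2280

L=109.228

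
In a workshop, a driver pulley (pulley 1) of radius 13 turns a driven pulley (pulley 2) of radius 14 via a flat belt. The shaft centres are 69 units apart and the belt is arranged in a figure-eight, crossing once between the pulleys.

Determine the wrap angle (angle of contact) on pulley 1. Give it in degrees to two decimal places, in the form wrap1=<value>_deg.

crossed belt: β = asin((r1+r2)/C) = asin(27/69) = 23.0357°
wrap1 = wrap2 = π + 2β = 226.0714°

wrap1=226.07_deg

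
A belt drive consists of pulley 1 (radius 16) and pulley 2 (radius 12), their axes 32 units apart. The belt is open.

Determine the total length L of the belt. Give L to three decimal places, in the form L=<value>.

open belt: β = asin((r2−r1)/C) = asin(-4/32) = -7.1808°
wrap1 = π − 2β = 194.3615°
wrap2 = π + 2β = 165.6385°
tangent length = C·cosβ = 31.7490
L = r1·wrap1 + r2·wrap2 + 2·C·cosβ = 16·3.3922 + 12·2.8909 + 2·31.7490 = 152.4652

L=152.465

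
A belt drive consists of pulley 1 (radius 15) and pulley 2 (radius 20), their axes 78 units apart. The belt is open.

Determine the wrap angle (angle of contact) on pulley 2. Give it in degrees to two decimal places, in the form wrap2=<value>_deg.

open belt: β = asin((r2−r1)/C) = asin(5/78) = 3.6753°
wrap1 = π − 2β = 172.6493°
wrap2 = π + 2β = 187.3507°

wrap2=187.35_deg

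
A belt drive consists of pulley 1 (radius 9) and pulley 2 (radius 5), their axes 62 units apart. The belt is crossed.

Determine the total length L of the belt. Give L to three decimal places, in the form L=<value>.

L=171.157

crossed belt: β = asin((r1+r2)/C) = asin(14/62) = 13.0503°
wrap1 = wrap2 = π + 2β = 206.1006°
tangent length = C·cosβ = 60.3987
L = (r1+r2)·wrap + 2·C·cosβ = 14·3.5971 + 2·60.3987 = 171.1572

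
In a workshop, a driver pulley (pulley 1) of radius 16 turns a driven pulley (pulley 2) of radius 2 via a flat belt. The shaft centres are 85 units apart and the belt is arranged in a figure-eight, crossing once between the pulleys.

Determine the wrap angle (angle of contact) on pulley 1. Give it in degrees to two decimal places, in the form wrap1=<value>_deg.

crossed belt: β = asin((r1+r2)/C) = asin(18/85) = 12.2258°
wrap1 = wrap2 = π + 2β = 204.4516°

wrap1=204.45_deg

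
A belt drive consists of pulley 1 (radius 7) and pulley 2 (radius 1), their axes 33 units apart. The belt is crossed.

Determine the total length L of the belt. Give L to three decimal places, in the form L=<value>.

L=93.082

crossed belt: β = asin((r1+r2)/C) = asin(8/33) = 14.0297°
wrap1 = wrap2 = π + 2β = 208.0593°
tangent length = C·cosβ = 32.0156
L = (r1+r2)·wrap + 2·C·cosβ = 8·3.6313 + 2·32.0156 = 93.0818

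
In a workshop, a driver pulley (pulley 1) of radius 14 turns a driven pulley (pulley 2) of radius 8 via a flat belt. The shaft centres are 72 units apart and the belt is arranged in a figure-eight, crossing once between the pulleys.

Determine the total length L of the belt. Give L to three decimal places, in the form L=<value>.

crossed belt: β = asin((r1+r2)/C) = asin(22/72) = 17.7916°
wrap1 = wrap2 = π + 2β = 215.5832°
tangent length = C·cosβ = 68.5565
L = (r1+r2)·wrap + 2·C·cosβ = 22·3.7626 + 2·68.5565 = 219.8911

L=219.891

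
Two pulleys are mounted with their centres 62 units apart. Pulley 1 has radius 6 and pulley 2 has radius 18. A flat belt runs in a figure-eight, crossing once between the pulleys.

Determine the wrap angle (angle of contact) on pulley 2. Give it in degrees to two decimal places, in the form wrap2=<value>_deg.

crossed belt: β = asin((r1+r2)/C) = asin(24/62) = 22.7740°
wrap1 = wrap2 = π + 2β = 225.5479°

wrap2=225.55_deg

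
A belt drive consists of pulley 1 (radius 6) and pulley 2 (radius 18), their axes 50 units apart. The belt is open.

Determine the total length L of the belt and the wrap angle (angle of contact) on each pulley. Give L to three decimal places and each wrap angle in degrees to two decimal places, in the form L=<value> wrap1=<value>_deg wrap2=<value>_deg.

L=178.292 wrap1=152.23_deg wrap2=207.77_deg

open belt: β = asin((r2−r1)/C) = asin(12/50) = 13.8865°
wrap1 = π − 2β = 152.2269°
wrap2 = π + 2β = 207.7731°
tangent length = C·cosβ = 48.5386
L = r1·wrap1 + r2·wrap2 + 2·C·cosβ = 6·2.6569 + 18·3.6263 + 2·48.5386 = 178.2923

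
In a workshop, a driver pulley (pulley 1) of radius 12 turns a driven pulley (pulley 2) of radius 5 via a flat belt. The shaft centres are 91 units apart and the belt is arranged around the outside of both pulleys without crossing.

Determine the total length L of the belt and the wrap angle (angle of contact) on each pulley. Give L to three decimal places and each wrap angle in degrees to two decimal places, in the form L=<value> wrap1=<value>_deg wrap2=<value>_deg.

open belt: β = asin((r2−r1)/C) = asin(-7/91) = -4.4117°
wrap1 = π − 2β = 188.8235°
wrap2 = π + 2β = 171.1765°
tangent length = C·cosβ = 90.7304
L = r1·wrap1 + r2·wrap2 + 2·C·cosβ = 12·3.2956 + 5·2.9876 + 2·90.7304 = 235.9458

L=235.946 wrap1=188.82_deg wrap2=171.18_deg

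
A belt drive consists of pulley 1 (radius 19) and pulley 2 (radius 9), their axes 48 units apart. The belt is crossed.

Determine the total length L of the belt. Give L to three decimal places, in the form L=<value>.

crossed belt: β = asin((r1+r2)/C) = asin(28/48) = 35.6853°
wrap1 = wrap2 = π + 2β = 251.3707°
tangent length = C·cosβ = 38.9872
L = (r1+r2)·wrap + 2·C·cosβ = 28·4.3872 + 2·38.9872 = 200.8172

L=200.817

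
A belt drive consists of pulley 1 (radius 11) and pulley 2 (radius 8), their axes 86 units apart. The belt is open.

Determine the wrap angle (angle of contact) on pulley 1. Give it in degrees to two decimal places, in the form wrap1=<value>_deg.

wrap1=184.00_deg

open belt: β = asin((r2−r1)/C) = asin(-3/86) = -1.9991°
wrap1 = π − 2β = 183.9982°
wrap2 = π + 2β = 176.0018°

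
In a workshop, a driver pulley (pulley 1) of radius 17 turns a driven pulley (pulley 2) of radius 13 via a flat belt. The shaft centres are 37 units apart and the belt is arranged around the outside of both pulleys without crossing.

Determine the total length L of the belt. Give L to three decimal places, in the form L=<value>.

open belt: β = asin((r2−r1)/C) = asin(-4/37) = -6.2063°
wrap1 = π − 2β = 192.4125°
wrap2 = π + 2β = 167.5875°
tangent length = C·cosβ = 36.7831
L = r1·wrap1 + r2·wrap2 + 2·C·cosβ = 17·3.3582 + 13·2.9250 + 2·36.7831 = 168.6806

L=168.681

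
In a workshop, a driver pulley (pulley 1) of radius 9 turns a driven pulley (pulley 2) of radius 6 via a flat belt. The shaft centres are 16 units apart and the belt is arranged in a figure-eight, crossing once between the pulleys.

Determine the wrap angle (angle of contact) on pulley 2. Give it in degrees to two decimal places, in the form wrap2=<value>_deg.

crossed belt: β = asin((r1+r2)/C) = asin(15/16) = 69.6359°
wrap1 = wrap2 = π + 2β = 319.2717°

wrap2=319.27_deg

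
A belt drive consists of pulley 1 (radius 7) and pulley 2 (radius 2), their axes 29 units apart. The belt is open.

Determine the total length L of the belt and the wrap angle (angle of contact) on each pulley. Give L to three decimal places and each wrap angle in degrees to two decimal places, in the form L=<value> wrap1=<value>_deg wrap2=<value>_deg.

open belt: β = asin((r2−r1)/C) = asin(-5/29) = -9.9282°
wrap1 = π − 2β = 199.8564°
wrap2 = π + 2β = 160.1436°
tangent length = C·cosβ = 28.5657
L = r1·wrap1 + r2·wrap2 + 2·C·cosβ = 7·3.4882 + 2·2.7950 + 2·28.5657 = 87.1386

L=87.139 wrap1=199.86_deg wrap2=160.14_deg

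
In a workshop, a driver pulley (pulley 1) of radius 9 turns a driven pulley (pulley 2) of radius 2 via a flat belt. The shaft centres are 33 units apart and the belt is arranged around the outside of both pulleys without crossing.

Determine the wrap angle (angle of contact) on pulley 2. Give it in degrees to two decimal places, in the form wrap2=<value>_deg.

wrap2=155.51_deg

open belt: β = asin((r2−r1)/C) = asin(-7/33) = -12.2467°
wrap1 = π − 2β = 204.4934°
wrap2 = π + 2β = 155.5066°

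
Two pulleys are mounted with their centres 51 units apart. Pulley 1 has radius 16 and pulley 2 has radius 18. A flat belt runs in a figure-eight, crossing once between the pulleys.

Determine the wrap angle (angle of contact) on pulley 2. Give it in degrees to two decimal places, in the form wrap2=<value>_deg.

crossed belt: β = asin((r1+r2)/C) = asin(34/51) = 41.8103°
wrap1 = wrap2 = π + 2β = 263.6206°

wrap2=263.62_deg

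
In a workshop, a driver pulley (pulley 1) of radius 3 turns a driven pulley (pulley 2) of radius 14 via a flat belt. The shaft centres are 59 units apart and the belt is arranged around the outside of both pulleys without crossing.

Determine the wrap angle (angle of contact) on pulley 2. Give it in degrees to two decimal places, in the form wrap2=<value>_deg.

wrap2=201.49_deg

open belt: β = asin((r2−r1)/C) = asin(11/59) = 10.7451°
wrap1 = π − 2β = 158.5097°
wrap2 = π + 2β = 201.4903°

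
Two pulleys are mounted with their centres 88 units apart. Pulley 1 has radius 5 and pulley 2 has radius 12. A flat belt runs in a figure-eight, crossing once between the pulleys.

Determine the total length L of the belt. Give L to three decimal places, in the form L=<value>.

L=232.701

crossed belt: β = asin((r1+r2)/C) = asin(17/88) = 11.1385°
wrap1 = wrap2 = π + 2β = 202.2771°
tangent length = C·cosβ = 86.3423
L = (r1+r2)·wrap + 2·C·cosβ = 17·3.5304 + 2·86.3423 = 232.7015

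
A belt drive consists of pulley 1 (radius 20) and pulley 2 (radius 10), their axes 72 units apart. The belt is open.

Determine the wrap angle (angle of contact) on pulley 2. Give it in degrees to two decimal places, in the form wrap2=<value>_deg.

wrap2=164.03_deg

open belt: β = asin((r2−r1)/C) = asin(-10/72) = -7.9836°
wrap1 = π − 2β = 195.9671°
wrap2 = π + 2β = 164.0329°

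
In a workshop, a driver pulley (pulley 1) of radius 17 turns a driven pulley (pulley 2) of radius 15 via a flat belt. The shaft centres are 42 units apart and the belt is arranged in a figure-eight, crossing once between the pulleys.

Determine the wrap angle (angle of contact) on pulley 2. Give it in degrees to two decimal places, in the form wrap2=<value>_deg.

wrap2=279.26_deg

crossed belt: β = asin((r1+r2)/C) = asin(32/42) = 49.6324°
wrap1 = wrap2 = π + 2β = 279.2648°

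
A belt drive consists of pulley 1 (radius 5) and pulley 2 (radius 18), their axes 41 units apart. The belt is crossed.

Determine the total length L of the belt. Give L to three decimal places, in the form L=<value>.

L=167.535

crossed belt: β = asin((r1+r2)/C) = asin(23/41) = 34.1233°
wrap1 = wrap2 = π + 2β = 248.2466°
tangent length = C·cosβ = 33.9411
L = (r1+r2)·wrap + 2·C·cosβ = 23·4.3327 + 2·33.9411 = 167.5348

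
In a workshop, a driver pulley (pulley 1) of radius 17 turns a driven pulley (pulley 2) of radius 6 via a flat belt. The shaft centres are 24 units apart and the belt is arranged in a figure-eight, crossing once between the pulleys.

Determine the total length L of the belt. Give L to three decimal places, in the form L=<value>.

crossed belt: β = asin((r1+r2)/C) = asin(23/24) = 73.4022°
wrap1 = wrap2 = π + 2β = 326.8043°
tangent length = C·cosβ = 6.8557
L = (r1+r2)·wrap + 2·C·cosβ = 23·5.7038 + 2·6.8557 = 144.8990

L=144.899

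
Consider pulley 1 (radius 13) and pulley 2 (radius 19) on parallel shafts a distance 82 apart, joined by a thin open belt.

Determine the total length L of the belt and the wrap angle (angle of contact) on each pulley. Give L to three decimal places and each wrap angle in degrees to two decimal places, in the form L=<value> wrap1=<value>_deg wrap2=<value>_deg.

open belt: β = asin((r2−r1)/C) = asin(6/82) = 4.1961°
wrap1 = π − 2β = 171.6078°
wrap2 = π + 2β = 188.3922°
tangent length = C·cosβ = 81.7802
L = r1·wrap1 + r2·wrap2 + 2·C·cosβ = 13·2.9951 + 19·3.2881 + 2·81.7802 = 264.9702

L=264.970 wrap1=171.61_deg wrap2=188.39_deg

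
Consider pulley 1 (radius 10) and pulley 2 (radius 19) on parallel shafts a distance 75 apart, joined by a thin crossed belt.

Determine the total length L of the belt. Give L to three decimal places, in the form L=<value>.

crossed belt: β = asin((r1+r2)/C) = asin(29/75) = 22.7472°
wrap1 = wrap2 = π + 2β = 225.4945°
tangent length = C·cosβ = 69.1665
L = (r1+r2)·wrap + 2·C·cosβ = 29·3.9356 + 2·69.1665 = 252.4660

L=252.466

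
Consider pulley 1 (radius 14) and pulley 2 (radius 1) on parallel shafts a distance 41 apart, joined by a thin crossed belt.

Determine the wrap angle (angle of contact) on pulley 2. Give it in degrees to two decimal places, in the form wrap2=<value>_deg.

wrap2=222.92_deg

crossed belt: β = asin((r1+r2)/C) = asin(15/41) = 21.4601°
wrap1 = wrap2 = π + 2β = 222.9203°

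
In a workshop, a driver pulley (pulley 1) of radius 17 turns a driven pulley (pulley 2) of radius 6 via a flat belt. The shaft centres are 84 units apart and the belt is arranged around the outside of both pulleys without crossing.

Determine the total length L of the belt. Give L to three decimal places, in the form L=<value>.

L=241.699

open belt: β = asin((r2−r1)/C) = asin(-11/84) = -7.5246°
wrap1 = π − 2β = 195.0493°
wrap2 = π + 2β = 164.9507°
tangent length = C·cosβ = 83.2766
L = r1·wrap1 + r2·wrap2 + 2·C·cosβ = 17·3.4043 + 6·2.8789 + 2·83.2766 = 241.6992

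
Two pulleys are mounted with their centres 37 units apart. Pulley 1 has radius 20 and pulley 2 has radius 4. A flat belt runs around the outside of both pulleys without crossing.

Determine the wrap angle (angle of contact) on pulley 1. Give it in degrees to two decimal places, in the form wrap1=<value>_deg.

wrap1=231.24_deg

open belt: β = asin((r2−r1)/C) = asin(-16/37) = -25.6220°
wrap1 = π − 2β = 231.2441°
wrap2 = π + 2β = 128.7559°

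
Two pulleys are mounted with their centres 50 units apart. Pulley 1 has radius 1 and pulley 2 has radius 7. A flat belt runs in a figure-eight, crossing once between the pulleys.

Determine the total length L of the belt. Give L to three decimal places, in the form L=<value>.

crossed belt: β = asin((r1+r2)/C) = asin(8/50) = 9.2069°
wrap1 = wrap2 = π + 2β = 198.4138°
tangent length = C·cosβ = 49.3559
L = (r1+r2)·wrap + 2·C·cosβ = 8·3.4630 + 2·49.3559 = 126.4155

L=126.415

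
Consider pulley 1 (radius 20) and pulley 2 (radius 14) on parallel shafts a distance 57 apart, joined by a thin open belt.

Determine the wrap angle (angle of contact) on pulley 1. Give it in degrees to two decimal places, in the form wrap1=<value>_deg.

wrap1=192.08_deg

open belt: β = asin((r2−r1)/C) = asin(-6/57) = -6.0423°
wrap1 = π − 2β = 192.0847°
wrap2 = π + 2β = 167.9153°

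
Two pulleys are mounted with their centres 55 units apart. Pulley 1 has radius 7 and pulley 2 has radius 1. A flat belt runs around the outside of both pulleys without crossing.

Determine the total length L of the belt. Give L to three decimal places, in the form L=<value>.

open belt: β = asin((r2−r1)/C) = asin(-6/55) = -6.2629°
wrap1 = π − 2β = 192.5258°
wrap2 = π + 2β = 167.4742°
tangent length = C·cosβ = 54.6717
L = r1·wrap1 + r2·wrap2 + 2·C·cosβ = 7·3.3602 + 1·2.9230 + 2·54.6717 = 135.7879

L=135.788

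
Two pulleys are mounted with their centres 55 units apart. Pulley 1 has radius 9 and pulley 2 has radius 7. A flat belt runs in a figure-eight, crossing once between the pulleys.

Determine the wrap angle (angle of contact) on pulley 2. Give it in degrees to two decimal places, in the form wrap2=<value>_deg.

crossed belt: β = asin((r1+r2)/C) = asin(16/55) = 16.9124°
wrap1 = wrap2 = π + 2β = 213.8248°

wrap2=213.82_deg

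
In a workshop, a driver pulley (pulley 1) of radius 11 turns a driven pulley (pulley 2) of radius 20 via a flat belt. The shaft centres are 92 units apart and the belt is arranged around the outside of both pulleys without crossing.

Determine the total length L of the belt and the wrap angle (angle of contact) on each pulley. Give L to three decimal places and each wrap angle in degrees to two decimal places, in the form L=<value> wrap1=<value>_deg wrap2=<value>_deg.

L=282.271 wrap1=168.77_deg wrap2=191.23_deg

open belt: β = asin((r2−r1)/C) = asin(9/92) = 5.6140°
wrap1 = π − 2β = 168.7720°
wrap2 = π + 2β = 191.2280°
tangent length = C·cosβ = 91.5587
L = r1·wrap1 + r2·wrap2 + 2·C·cosβ = 11·2.9456 + 20·3.3376 + 2·91.5587 = 282.2705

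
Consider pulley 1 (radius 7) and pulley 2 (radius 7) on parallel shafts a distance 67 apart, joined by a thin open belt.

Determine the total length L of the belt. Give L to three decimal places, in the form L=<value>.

open belt: β = asin((r2−r1)/C) = asin(0/67) = 0.0000°
wrap1 = π − 2β = 180.0000°
wrap2 = π + 2β = 180.0000°
tangent length = C·cosβ = 67.0000
L = r1·wrap1 + r2·wrap2 + 2·C·cosβ = 7·3.1416 + 7·3.1416 + 2·67.0000 = 177.9823

L=177.982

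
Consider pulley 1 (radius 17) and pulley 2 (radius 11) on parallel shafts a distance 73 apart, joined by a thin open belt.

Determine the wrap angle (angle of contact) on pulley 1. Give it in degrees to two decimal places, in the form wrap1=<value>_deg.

open belt: β = asin((r2−r1)/C) = asin(-6/73) = -4.7146°
wrap1 = π − 2β = 189.4291°
wrap2 = π + 2β = 170.5709°

wrap1=189.43_deg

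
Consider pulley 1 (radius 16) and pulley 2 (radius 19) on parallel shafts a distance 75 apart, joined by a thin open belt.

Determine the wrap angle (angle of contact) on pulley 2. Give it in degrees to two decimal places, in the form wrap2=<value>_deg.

open belt: β = asin((r2−r1)/C) = asin(3/75) = 2.2924°
wrap1 = π − 2β = 175.4151°
wrap2 = π + 2β = 184.5849°

wrap2=184.58_deg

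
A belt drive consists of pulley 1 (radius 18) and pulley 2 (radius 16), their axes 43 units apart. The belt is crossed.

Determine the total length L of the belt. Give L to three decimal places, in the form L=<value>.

crossed belt: β = asin((r1+r2)/C) = asin(34/43) = 52.2508°
wrap1 = wrap2 = π + 2β = 284.5015°
tangent length = C·cosβ = 26.3249
L = (r1+r2)·wrap + 2·C·cosβ = 34·4.9655 + 2·26.3249 = 221.4764

L=221.476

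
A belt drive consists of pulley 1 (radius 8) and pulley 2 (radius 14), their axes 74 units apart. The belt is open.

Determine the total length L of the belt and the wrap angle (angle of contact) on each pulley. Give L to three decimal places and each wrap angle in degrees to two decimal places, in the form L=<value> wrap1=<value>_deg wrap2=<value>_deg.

open belt: β = asin((r2−r1)/C) = asin(6/74) = 4.6507°
wrap1 = π − 2β = 170.6986°
wrap2 = π + 2β = 189.3014°
tangent length = C·cosβ = 73.7564
L = r1·wrap1 + r2·wrap2 + 2·C·cosβ = 8·2.9793 + 14·3.3039 + 2·73.7564 = 217.6018

L=217.602 wrap1=170.70_deg wrap2=189.30_deg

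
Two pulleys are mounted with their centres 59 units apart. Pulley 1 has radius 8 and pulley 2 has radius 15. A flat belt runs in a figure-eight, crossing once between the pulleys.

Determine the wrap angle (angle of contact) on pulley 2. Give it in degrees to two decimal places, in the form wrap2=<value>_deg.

crossed belt: β = asin((r1+r2)/C) = asin(23/59) = 22.9440°
wrap1 = wrap2 = π + 2β = 225.8879°

wrap2=225.89_deg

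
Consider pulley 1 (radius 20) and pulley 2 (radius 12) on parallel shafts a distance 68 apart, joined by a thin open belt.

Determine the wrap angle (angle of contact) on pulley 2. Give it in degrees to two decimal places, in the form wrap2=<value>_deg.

wrap2=166.49_deg

open belt: β = asin((r2−r1)/C) = asin(-8/68) = -6.7563°
wrap1 = π − 2β = 193.5127°
wrap2 = π + 2β = 166.4873°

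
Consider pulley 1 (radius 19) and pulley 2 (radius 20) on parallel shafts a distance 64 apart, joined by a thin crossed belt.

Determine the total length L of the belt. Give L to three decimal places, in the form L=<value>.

crossed belt: β = asin((r1+r2)/C) = asin(39/64) = 37.5443°
wrap1 = wrap2 = π + 2β = 255.0887°
tangent length = C·cosβ = 50.7445
L = (r1+r2)·wrap + 2·C·cosβ = 39·4.4521 + 2·50.7445 = 275.1223

L=275.122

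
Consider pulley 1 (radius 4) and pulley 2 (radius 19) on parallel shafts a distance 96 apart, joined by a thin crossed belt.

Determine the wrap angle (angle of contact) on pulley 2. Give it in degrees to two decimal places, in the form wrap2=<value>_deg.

crossed belt: β = asin((r1+r2)/C) = asin(23/96) = 13.8619°
wrap1 = wrap2 = π + 2β = 207.7239°

wrap2=207.72_deg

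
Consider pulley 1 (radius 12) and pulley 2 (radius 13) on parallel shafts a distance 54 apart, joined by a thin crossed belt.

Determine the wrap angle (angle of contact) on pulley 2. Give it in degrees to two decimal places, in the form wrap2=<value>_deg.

wrap2=235.16_deg

crossed belt: β = asin((r1+r2)/C) = asin(25/54) = 27.5785°
wrap1 = wrap2 = π + 2β = 235.1569°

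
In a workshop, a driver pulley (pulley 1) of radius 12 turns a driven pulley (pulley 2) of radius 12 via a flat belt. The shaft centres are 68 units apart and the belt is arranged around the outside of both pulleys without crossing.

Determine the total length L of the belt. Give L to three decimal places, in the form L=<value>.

L=211.398

open belt: β = asin((r2−r1)/C) = asin(0/68) = 0.0000°
wrap1 = π − 2β = 180.0000°
wrap2 = π + 2β = 180.0000°
tangent length = C·cosβ = 68.0000
L = r1·wrap1 + r2·wrap2 + 2·C·cosβ = 12·3.1416 + 12·3.1416 + 2·68.0000 = 211.3982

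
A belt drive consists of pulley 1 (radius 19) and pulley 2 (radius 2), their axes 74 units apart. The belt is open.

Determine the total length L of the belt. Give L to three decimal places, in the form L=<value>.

open belt: β = asin((r2−r1)/C) = asin(-17/74) = -13.2812°
wrap1 = π − 2β = 206.5623°
wrap2 = π + 2β = 153.4377°
tangent length = C·cosβ = 72.0208
L = r1·wrap1 + r2·wrap2 + 2·C·cosβ = 19·3.6052 + 2·2.6780 + 2·72.0208 = 217.8963

L=217.896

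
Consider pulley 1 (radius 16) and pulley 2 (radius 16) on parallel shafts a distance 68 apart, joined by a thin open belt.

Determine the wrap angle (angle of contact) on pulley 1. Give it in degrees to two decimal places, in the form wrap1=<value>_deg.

wrap1=180.00_deg

open belt: β = asin((r2−r1)/C) = asin(0/68) = 0.0000°
wrap1 = π − 2β = 180.0000°
wrap2 = π + 2β = 180.0000°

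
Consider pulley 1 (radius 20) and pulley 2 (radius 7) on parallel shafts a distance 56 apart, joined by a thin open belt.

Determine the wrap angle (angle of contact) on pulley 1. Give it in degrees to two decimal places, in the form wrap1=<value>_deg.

wrap1=206.85_deg

open belt: β = asin((r2−r1)/C) = asin(-13/56) = -13.4233°
wrap1 = π − 2β = 206.8465°
wrap2 = π + 2β = 153.1535°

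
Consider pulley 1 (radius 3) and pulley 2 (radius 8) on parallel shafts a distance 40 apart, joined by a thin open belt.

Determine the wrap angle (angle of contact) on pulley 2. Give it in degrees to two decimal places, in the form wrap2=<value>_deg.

open belt: β = asin((r2−r1)/C) = asin(5/40) = 7.1808°
wrap1 = π − 2β = 165.6385°
wrap2 = π + 2β = 194.3615°

wrap2=194.36_deg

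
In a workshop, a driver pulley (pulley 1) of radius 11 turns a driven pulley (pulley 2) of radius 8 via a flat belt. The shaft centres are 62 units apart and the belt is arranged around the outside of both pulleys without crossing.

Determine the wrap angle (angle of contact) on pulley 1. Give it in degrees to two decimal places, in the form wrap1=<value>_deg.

wrap1=185.55_deg

open belt: β = asin((r2−r1)/C) = asin(-3/62) = -2.7735°
wrap1 = π − 2β = 185.5469°
wrap2 = π + 2β = 174.4531°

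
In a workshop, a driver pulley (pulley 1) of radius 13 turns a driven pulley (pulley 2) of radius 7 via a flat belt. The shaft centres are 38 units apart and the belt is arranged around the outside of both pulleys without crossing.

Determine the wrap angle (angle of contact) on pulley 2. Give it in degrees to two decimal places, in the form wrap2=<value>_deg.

wrap2=161.83_deg

open belt: β = asin((r2−r1)/C) = asin(-6/38) = -9.0847°
wrap1 = π − 2β = 198.1694°
wrap2 = π + 2β = 161.8306°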